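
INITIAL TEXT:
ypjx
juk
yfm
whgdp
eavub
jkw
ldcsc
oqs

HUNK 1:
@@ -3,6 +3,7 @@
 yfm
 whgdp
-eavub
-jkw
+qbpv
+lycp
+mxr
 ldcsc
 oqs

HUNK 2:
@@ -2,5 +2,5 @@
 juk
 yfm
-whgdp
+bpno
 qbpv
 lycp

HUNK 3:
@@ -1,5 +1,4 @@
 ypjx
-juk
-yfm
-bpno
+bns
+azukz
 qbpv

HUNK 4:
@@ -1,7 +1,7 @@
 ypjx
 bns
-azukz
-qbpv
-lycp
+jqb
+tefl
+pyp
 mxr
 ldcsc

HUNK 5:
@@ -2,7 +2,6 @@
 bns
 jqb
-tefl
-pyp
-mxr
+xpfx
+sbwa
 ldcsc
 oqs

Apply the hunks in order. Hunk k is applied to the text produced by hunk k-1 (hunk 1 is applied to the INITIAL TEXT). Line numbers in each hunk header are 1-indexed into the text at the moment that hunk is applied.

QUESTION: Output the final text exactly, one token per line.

Hunk 1: at line 3 remove [eavub,jkw] add [qbpv,lycp,mxr] -> 9 lines: ypjx juk yfm whgdp qbpv lycp mxr ldcsc oqs
Hunk 2: at line 2 remove [whgdp] add [bpno] -> 9 lines: ypjx juk yfm bpno qbpv lycp mxr ldcsc oqs
Hunk 3: at line 1 remove [juk,yfm,bpno] add [bns,azukz] -> 8 lines: ypjx bns azukz qbpv lycp mxr ldcsc oqs
Hunk 4: at line 1 remove [azukz,qbpv,lycp] add [jqb,tefl,pyp] -> 8 lines: ypjx bns jqb tefl pyp mxr ldcsc oqs
Hunk 5: at line 2 remove [tefl,pyp,mxr] add [xpfx,sbwa] -> 7 lines: ypjx bns jqb xpfx sbwa ldcsc oqs

Answer: ypjx
bns
jqb
xpfx
sbwa
ldcsc
oqs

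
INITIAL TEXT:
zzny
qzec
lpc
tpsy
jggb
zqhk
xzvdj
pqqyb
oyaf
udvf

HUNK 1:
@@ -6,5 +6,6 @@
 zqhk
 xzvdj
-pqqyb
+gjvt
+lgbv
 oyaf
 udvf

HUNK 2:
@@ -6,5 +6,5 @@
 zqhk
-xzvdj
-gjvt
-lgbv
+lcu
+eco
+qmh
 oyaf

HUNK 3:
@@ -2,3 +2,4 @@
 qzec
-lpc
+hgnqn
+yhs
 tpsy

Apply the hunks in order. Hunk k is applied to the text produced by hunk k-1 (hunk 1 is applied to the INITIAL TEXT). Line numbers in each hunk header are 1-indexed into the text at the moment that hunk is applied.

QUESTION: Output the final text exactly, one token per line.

Hunk 1: at line 6 remove [pqqyb] add [gjvt,lgbv] -> 11 lines: zzny qzec lpc tpsy jggb zqhk xzvdj gjvt lgbv oyaf udvf
Hunk 2: at line 6 remove [xzvdj,gjvt,lgbv] add [lcu,eco,qmh] -> 11 lines: zzny qzec lpc tpsy jggb zqhk lcu eco qmh oyaf udvf
Hunk 3: at line 2 remove [lpc] add [hgnqn,yhs] -> 12 lines: zzny qzec hgnqn yhs tpsy jggb zqhk lcu eco qmh oyaf udvf

Answer: zzny
qzec
hgnqn
yhs
tpsy
jggb
zqhk
lcu
eco
qmh
oyaf
udvf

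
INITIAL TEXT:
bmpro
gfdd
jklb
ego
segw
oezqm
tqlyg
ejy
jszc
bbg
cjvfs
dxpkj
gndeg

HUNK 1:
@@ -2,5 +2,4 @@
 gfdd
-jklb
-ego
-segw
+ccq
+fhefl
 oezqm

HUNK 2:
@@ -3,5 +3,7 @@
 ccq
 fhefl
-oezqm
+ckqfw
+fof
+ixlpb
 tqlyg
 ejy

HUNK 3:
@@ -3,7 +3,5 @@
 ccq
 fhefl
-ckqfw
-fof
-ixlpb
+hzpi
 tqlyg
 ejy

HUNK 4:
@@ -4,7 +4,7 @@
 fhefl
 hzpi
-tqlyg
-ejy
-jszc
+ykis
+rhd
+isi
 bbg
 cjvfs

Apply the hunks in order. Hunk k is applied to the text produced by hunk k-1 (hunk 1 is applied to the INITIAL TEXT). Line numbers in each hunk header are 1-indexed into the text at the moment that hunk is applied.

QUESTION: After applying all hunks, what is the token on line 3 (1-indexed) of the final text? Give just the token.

Answer: ccq

Derivation:
Hunk 1: at line 2 remove [jklb,ego,segw] add [ccq,fhefl] -> 12 lines: bmpro gfdd ccq fhefl oezqm tqlyg ejy jszc bbg cjvfs dxpkj gndeg
Hunk 2: at line 3 remove [oezqm] add [ckqfw,fof,ixlpb] -> 14 lines: bmpro gfdd ccq fhefl ckqfw fof ixlpb tqlyg ejy jszc bbg cjvfs dxpkj gndeg
Hunk 3: at line 3 remove [ckqfw,fof,ixlpb] add [hzpi] -> 12 lines: bmpro gfdd ccq fhefl hzpi tqlyg ejy jszc bbg cjvfs dxpkj gndeg
Hunk 4: at line 4 remove [tqlyg,ejy,jszc] add [ykis,rhd,isi] -> 12 lines: bmpro gfdd ccq fhefl hzpi ykis rhd isi bbg cjvfs dxpkj gndeg
Final line 3: ccq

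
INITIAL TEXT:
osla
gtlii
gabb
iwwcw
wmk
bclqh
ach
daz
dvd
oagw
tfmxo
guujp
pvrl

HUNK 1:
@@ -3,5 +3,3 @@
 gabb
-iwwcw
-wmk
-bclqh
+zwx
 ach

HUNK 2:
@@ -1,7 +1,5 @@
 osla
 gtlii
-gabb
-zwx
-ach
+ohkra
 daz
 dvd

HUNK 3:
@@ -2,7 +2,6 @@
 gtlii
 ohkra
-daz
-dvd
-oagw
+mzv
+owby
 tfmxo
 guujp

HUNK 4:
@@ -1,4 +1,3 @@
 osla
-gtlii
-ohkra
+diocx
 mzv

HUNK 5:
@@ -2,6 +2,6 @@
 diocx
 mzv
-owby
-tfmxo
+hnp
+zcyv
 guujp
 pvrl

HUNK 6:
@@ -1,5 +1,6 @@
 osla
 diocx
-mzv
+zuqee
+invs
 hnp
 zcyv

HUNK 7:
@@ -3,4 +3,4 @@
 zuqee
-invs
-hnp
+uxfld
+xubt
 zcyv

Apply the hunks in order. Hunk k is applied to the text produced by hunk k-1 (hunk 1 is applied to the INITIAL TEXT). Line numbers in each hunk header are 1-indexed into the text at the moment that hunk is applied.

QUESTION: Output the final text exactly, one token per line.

Answer: osla
diocx
zuqee
uxfld
xubt
zcyv
guujp
pvrl

Derivation:
Hunk 1: at line 3 remove [iwwcw,wmk,bclqh] add [zwx] -> 11 lines: osla gtlii gabb zwx ach daz dvd oagw tfmxo guujp pvrl
Hunk 2: at line 1 remove [gabb,zwx,ach] add [ohkra] -> 9 lines: osla gtlii ohkra daz dvd oagw tfmxo guujp pvrl
Hunk 3: at line 2 remove [daz,dvd,oagw] add [mzv,owby] -> 8 lines: osla gtlii ohkra mzv owby tfmxo guujp pvrl
Hunk 4: at line 1 remove [gtlii,ohkra] add [diocx] -> 7 lines: osla diocx mzv owby tfmxo guujp pvrl
Hunk 5: at line 2 remove [owby,tfmxo] add [hnp,zcyv] -> 7 lines: osla diocx mzv hnp zcyv guujp pvrl
Hunk 6: at line 1 remove [mzv] add [zuqee,invs] -> 8 lines: osla diocx zuqee invs hnp zcyv guujp pvrl
Hunk 7: at line 3 remove [invs,hnp] add [uxfld,xubt] -> 8 lines: osla diocx zuqee uxfld xubt zcyv guujp pvrl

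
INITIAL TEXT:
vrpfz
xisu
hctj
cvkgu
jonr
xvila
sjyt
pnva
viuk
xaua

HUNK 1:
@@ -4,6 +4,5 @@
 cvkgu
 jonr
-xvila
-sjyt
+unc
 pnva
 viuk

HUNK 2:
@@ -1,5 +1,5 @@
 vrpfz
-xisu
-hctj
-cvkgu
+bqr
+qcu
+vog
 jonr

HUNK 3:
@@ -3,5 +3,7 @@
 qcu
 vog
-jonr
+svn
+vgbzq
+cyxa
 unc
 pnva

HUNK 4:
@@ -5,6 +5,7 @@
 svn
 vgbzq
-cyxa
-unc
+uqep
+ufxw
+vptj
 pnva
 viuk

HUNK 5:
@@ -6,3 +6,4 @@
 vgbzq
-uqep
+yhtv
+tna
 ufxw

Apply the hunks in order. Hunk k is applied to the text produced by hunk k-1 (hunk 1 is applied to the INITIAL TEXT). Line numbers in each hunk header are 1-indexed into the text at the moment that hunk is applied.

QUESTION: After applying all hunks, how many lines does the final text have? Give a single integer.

Hunk 1: at line 4 remove [xvila,sjyt] add [unc] -> 9 lines: vrpfz xisu hctj cvkgu jonr unc pnva viuk xaua
Hunk 2: at line 1 remove [xisu,hctj,cvkgu] add [bqr,qcu,vog] -> 9 lines: vrpfz bqr qcu vog jonr unc pnva viuk xaua
Hunk 3: at line 3 remove [jonr] add [svn,vgbzq,cyxa] -> 11 lines: vrpfz bqr qcu vog svn vgbzq cyxa unc pnva viuk xaua
Hunk 4: at line 5 remove [cyxa,unc] add [uqep,ufxw,vptj] -> 12 lines: vrpfz bqr qcu vog svn vgbzq uqep ufxw vptj pnva viuk xaua
Hunk 5: at line 6 remove [uqep] add [yhtv,tna] -> 13 lines: vrpfz bqr qcu vog svn vgbzq yhtv tna ufxw vptj pnva viuk xaua
Final line count: 13

Answer: 13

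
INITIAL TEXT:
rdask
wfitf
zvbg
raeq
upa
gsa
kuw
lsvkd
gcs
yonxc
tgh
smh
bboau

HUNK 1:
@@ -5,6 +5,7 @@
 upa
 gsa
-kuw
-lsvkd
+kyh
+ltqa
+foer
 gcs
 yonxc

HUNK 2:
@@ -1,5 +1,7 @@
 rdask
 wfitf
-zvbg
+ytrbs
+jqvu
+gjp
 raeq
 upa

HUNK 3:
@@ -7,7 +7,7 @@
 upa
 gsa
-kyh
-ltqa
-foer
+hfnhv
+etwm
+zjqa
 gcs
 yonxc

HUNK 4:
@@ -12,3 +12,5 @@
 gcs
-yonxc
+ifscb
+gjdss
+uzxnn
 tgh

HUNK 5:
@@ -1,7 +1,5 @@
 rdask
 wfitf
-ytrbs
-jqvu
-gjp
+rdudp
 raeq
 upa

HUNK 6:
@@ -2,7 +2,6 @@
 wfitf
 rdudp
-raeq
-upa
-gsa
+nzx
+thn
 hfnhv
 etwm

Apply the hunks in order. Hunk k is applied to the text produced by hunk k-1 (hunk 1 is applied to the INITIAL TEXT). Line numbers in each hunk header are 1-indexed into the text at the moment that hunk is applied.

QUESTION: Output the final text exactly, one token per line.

Hunk 1: at line 5 remove [kuw,lsvkd] add [kyh,ltqa,foer] -> 14 lines: rdask wfitf zvbg raeq upa gsa kyh ltqa foer gcs yonxc tgh smh bboau
Hunk 2: at line 1 remove [zvbg] add [ytrbs,jqvu,gjp] -> 16 lines: rdask wfitf ytrbs jqvu gjp raeq upa gsa kyh ltqa foer gcs yonxc tgh smh bboau
Hunk 3: at line 7 remove [kyh,ltqa,foer] add [hfnhv,etwm,zjqa] -> 16 lines: rdask wfitf ytrbs jqvu gjp raeq upa gsa hfnhv etwm zjqa gcs yonxc tgh smh bboau
Hunk 4: at line 12 remove [yonxc] add [ifscb,gjdss,uzxnn] -> 18 lines: rdask wfitf ytrbs jqvu gjp raeq upa gsa hfnhv etwm zjqa gcs ifscb gjdss uzxnn tgh smh bboau
Hunk 5: at line 1 remove [ytrbs,jqvu,gjp] add [rdudp] -> 16 lines: rdask wfitf rdudp raeq upa gsa hfnhv etwm zjqa gcs ifscb gjdss uzxnn tgh smh bboau
Hunk 6: at line 2 remove [raeq,upa,gsa] add [nzx,thn] -> 15 lines: rdask wfitf rdudp nzx thn hfnhv etwm zjqa gcs ifscb gjdss uzxnn tgh smh bboau

Answer: rdask
wfitf
rdudp
nzx
thn
hfnhv
etwm
zjqa
gcs
ifscb
gjdss
uzxnn
tgh
smh
bboau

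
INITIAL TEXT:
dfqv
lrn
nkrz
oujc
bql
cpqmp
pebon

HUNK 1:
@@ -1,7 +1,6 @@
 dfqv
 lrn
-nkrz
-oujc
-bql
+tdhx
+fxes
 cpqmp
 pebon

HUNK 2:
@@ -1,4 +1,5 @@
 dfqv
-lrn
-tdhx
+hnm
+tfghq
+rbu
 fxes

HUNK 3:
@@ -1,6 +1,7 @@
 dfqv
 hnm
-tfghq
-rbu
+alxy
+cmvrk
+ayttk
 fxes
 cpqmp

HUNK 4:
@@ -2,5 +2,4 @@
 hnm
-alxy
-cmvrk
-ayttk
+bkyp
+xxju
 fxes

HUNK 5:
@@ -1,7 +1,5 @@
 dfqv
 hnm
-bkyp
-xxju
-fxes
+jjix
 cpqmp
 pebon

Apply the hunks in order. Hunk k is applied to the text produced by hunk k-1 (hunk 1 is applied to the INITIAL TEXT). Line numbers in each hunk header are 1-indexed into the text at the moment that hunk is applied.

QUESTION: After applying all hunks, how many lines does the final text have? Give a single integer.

Hunk 1: at line 1 remove [nkrz,oujc,bql] add [tdhx,fxes] -> 6 lines: dfqv lrn tdhx fxes cpqmp pebon
Hunk 2: at line 1 remove [lrn,tdhx] add [hnm,tfghq,rbu] -> 7 lines: dfqv hnm tfghq rbu fxes cpqmp pebon
Hunk 3: at line 1 remove [tfghq,rbu] add [alxy,cmvrk,ayttk] -> 8 lines: dfqv hnm alxy cmvrk ayttk fxes cpqmp pebon
Hunk 4: at line 2 remove [alxy,cmvrk,ayttk] add [bkyp,xxju] -> 7 lines: dfqv hnm bkyp xxju fxes cpqmp pebon
Hunk 5: at line 1 remove [bkyp,xxju,fxes] add [jjix] -> 5 lines: dfqv hnm jjix cpqmp pebon
Final line count: 5

Answer: 5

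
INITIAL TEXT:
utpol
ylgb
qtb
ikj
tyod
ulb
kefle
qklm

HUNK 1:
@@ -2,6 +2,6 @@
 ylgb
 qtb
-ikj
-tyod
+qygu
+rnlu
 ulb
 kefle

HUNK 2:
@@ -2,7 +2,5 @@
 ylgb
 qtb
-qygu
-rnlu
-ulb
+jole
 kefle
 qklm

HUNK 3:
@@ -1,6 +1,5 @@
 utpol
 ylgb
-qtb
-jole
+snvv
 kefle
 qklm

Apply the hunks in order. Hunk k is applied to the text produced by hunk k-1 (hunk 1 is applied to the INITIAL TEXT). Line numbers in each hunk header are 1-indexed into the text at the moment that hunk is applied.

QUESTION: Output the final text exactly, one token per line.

Hunk 1: at line 2 remove [ikj,tyod] add [qygu,rnlu] -> 8 lines: utpol ylgb qtb qygu rnlu ulb kefle qklm
Hunk 2: at line 2 remove [qygu,rnlu,ulb] add [jole] -> 6 lines: utpol ylgb qtb jole kefle qklm
Hunk 3: at line 1 remove [qtb,jole] add [snvv] -> 5 lines: utpol ylgb snvv kefle qklm

Answer: utpol
ylgb
snvv
kefle
qklm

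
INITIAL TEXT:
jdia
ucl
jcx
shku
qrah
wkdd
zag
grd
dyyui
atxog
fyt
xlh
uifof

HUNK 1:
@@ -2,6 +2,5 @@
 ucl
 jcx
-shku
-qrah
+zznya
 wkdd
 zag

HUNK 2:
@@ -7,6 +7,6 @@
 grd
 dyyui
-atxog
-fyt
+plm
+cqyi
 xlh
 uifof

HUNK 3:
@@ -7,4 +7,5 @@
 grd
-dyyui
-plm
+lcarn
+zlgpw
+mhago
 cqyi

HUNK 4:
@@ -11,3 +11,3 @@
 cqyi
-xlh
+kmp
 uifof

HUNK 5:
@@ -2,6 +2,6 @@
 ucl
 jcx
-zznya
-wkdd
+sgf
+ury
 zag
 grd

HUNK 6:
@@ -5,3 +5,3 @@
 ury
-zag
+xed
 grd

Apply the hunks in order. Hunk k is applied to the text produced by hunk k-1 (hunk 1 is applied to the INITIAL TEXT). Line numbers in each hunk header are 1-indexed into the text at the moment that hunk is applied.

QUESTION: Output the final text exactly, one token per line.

Hunk 1: at line 2 remove [shku,qrah] add [zznya] -> 12 lines: jdia ucl jcx zznya wkdd zag grd dyyui atxog fyt xlh uifof
Hunk 2: at line 7 remove [atxog,fyt] add [plm,cqyi] -> 12 lines: jdia ucl jcx zznya wkdd zag grd dyyui plm cqyi xlh uifof
Hunk 3: at line 7 remove [dyyui,plm] add [lcarn,zlgpw,mhago] -> 13 lines: jdia ucl jcx zznya wkdd zag grd lcarn zlgpw mhago cqyi xlh uifof
Hunk 4: at line 11 remove [xlh] add [kmp] -> 13 lines: jdia ucl jcx zznya wkdd zag grd lcarn zlgpw mhago cqyi kmp uifof
Hunk 5: at line 2 remove [zznya,wkdd] add [sgf,ury] -> 13 lines: jdia ucl jcx sgf ury zag grd lcarn zlgpw mhago cqyi kmp uifof
Hunk 6: at line 5 remove [zag] add [xed] -> 13 lines: jdia ucl jcx sgf ury xed grd lcarn zlgpw mhago cqyi kmp uifof

Answer: jdia
ucl
jcx
sgf
ury
xed
grd
lcarn
zlgpw
mhago
cqyi
kmp
uifof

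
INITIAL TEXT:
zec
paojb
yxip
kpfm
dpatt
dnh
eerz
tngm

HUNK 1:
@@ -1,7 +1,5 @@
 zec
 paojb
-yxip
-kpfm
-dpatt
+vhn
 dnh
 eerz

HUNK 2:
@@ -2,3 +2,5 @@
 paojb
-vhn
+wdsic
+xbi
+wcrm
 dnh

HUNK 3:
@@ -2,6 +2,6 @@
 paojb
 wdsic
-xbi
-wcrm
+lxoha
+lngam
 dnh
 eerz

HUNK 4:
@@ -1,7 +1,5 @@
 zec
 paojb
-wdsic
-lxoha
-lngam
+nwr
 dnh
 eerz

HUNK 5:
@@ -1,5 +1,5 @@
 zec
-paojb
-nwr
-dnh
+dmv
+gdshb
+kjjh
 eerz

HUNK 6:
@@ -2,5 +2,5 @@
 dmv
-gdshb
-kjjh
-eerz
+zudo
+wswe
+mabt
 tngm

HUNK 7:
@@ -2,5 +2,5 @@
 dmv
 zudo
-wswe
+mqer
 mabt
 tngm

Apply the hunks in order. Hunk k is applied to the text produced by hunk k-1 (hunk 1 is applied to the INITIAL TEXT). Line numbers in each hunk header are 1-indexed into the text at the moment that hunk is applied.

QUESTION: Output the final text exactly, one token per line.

Answer: zec
dmv
zudo
mqer
mabt
tngm

Derivation:
Hunk 1: at line 1 remove [yxip,kpfm,dpatt] add [vhn] -> 6 lines: zec paojb vhn dnh eerz tngm
Hunk 2: at line 2 remove [vhn] add [wdsic,xbi,wcrm] -> 8 lines: zec paojb wdsic xbi wcrm dnh eerz tngm
Hunk 3: at line 2 remove [xbi,wcrm] add [lxoha,lngam] -> 8 lines: zec paojb wdsic lxoha lngam dnh eerz tngm
Hunk 4: at line 1 remove [wdsic,lxoha,lngam] add [nwr] -> 6 lines: zec paojb nwr dnh eerz tngm
Hunk 5: at line 1 remove [paojb,nwr,dnh] add [dmv,gdshb,kjjh] -> 6 lines: zec dmv gdshb kjjh eerz tngm
Hunk 6: at line 2 remove [gdshb,kjjh,eerz] add [zudo,wswe,mabt] -> 6 lines: zec dmv zudo wswe mabt tngm
Hunk 7: at line 2 remove [wswe] add [mqer] -> 6 lines: zec dmv zudo mqer mabt tngm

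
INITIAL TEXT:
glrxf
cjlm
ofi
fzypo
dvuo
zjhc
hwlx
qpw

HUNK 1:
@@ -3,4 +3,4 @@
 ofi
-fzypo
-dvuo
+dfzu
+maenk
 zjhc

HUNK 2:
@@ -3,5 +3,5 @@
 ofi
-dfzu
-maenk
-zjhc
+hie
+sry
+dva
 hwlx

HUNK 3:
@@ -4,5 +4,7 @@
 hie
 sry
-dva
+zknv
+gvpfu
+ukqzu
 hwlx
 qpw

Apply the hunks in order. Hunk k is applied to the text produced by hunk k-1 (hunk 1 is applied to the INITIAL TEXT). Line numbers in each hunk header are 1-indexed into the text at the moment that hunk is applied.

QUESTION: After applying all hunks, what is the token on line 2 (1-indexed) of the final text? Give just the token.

Hunk 1: at line 3 remove [fzypo,dvuo] add [dfzu,maenk] -> 8 lines: glrxf cjlm ofi dfzu maenk zjhc hwlx qpw
Hunk 2: at line 3 remove [dfzu,maenk,zjhc] add [hie,sry,dva] -> 8 lines: glrxf cjlm ofi hie sry dva hwlx qpw
Hunk 3: at line 4 remove [dva] add [zknv,gvpfu,ukqzu] -> 10 lines: glrxf cjlm ofi hie sry zknv gvpfu ukqzu hwlx qpw
Final line 2: cjlm

Answer: cjlm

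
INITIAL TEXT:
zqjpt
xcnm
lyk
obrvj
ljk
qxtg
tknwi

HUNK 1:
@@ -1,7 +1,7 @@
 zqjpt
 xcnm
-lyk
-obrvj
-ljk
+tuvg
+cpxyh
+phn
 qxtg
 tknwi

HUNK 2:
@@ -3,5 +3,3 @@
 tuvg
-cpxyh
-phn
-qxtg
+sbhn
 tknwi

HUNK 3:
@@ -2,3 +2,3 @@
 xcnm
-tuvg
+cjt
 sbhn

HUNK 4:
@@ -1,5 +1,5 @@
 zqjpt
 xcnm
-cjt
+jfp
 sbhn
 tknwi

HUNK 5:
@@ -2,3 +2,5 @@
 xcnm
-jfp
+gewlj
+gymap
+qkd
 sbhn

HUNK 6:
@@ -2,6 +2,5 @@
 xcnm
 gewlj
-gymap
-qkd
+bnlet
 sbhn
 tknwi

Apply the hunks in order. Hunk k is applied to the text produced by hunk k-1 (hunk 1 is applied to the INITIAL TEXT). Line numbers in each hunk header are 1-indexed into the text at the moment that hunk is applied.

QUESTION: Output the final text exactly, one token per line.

Answer: zqjpt
xcnm
gewlj
bnlet
sbhn
tknwi

Derivation:
Hunk 1: at line 1 remove [lyk,obrvj,ljk] add [tuvg,cpxyh,phn] -> 7 lines: zqjpt xcnm tuvg cpxyh phn qxtg tknwi
Hunk 2: at line 3 remove [cpxyh,phn,qxtg] add [sbhn] -> 5 lines: zqjpt xcnm tuvg sbhn tknwi
Hunk 3: at line 2 remove [tuvg] add [cjt] -> 5 lines: zqjpt xcnm cjt sbhn tknwi
Hunk 4: at line 1 remove [cjt] add [jfp] -> 5 lines: zqjpt xcnm jfp sbhn tknwi
Hunk 5: at line 2 remove [jfp] add [gewlj,gymap,qkd] -> 7 lines: zqjpt xcnm gewlj gymap qkd sbhn tknwi
Hunk 6: at line 2 remove [gymap,qkd] add [bnlet] -> 6 lines: zqjpt xcnm gewlj bnlet sbhn tknwi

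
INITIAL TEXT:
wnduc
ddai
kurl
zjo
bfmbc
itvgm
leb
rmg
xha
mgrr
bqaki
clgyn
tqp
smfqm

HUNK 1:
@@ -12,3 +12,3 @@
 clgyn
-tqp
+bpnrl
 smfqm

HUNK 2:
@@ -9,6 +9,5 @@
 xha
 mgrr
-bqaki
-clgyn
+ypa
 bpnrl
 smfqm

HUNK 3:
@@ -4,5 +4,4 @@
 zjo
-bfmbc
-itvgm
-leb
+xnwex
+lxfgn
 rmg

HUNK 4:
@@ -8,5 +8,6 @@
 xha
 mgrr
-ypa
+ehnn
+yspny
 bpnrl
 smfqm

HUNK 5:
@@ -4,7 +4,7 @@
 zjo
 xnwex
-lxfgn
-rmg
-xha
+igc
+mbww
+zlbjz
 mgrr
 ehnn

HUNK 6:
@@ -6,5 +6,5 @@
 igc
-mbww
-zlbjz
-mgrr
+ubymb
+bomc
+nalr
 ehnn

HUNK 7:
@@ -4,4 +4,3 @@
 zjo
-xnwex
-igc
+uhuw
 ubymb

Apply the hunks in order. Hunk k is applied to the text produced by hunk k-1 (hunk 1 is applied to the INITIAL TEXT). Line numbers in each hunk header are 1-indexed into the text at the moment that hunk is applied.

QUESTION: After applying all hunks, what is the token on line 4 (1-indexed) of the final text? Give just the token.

Answer: zjo

Derivation:
Hunk 1: at line 12 remove [tqp] add [bpnrl] -> 14 lines: wnduc ddai kurl zjo bfmbc itvgm leb rmg xha mgrr bqaki clgyn bpnrl smfqm
Hunk 2: at line 9 remove [bqaki,clgyn] add [ypa] -> 13 lines: wnduc ddai kurl zjo bfmbc itvgm leb rmg xha mgrr ypa bpnrl smfqm
Hunk 3: at line 4 remove [bfmbc,itvgm,leb] add [xnwex,lxfgn] -> 12 lines: wnduc ddai kurl zjo xnwex lxfgn rmg xha mgrr ypa bpnrl smfqm
Hunk 4: at line 8 remove [ypa] add [ehnn,yspny] -> 13 lines: wnduc ddai kurl zjo xnwex lxfgn rmg xha mgrr ehnn yspny bpnrl smfqm
Hunk 5: at line 4 remove [lxfgn,rmg,xha] add [igc,mbww,zlbjz] -> 13 lines: wnduc ddai kurl zjo xnwex igc mbww zlbjz mgrr ehnn yspny bpnrl smfqm
Hunk 6: at line 6 remove [mbww,zlbjz,mgrr] add [ubymb,bomc,nalr] -> 13 lines: wnduc ddai kurl zjo xnwex igc ubymb bomc nalr ehnn yspny bpnrl smfqm
Hunk 7: at line 4 remove [xnwex,igc] add [uhuw] -> 12 lines: wnduc ddai kurl zjo uhuw ubymb bomc nalr ehnn yspny bpnrl smfqm
Final line 4: zjo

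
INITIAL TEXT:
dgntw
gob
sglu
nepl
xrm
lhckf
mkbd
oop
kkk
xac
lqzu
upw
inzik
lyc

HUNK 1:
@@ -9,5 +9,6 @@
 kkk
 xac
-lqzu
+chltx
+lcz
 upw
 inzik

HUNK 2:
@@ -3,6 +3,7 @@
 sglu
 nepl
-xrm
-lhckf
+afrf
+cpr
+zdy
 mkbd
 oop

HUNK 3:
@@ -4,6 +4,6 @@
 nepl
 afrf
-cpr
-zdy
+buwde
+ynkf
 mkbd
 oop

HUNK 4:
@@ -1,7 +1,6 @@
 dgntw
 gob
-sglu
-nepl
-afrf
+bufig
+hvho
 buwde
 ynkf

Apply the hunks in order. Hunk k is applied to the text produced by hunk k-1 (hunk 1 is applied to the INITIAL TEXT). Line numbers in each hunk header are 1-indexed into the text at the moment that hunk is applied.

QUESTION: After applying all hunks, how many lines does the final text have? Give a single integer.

Answer: 15

Derivation:
Hunk 1: at line 9 remove [lqzu] add [chltx,lcz] -> 15 lines: dgntw gob sglu nepl xrm lhckf mkbd oop kkk xac chltx lcz upw inzik lyc
Hunk 2: at line 3 remove [xrm,lhckf] add [afrf,cpr,zdy] -> 16 lines: dgntw gob sglu nepl afrf cpr zdy mkbd oop kkk xac chltx lcz upw inzik lyc
Hunk 3: at line 4 remove [cpr,zdy] add [buwde,ynkf] -> 16 lines: dgntw gob sglu nepl afrf buwde ynkf mkbd oop kkk xac chltx lcz upw inzik lyc
Hunk 4: at line 1 remove [sglu,nepl,afrf] add [bufig,hvho] -> 15 lines: dgntw gob bufig hvho buwde ynkf mkbd oop kkk xac chltx lcz upw inzik lyc
Final line count: 15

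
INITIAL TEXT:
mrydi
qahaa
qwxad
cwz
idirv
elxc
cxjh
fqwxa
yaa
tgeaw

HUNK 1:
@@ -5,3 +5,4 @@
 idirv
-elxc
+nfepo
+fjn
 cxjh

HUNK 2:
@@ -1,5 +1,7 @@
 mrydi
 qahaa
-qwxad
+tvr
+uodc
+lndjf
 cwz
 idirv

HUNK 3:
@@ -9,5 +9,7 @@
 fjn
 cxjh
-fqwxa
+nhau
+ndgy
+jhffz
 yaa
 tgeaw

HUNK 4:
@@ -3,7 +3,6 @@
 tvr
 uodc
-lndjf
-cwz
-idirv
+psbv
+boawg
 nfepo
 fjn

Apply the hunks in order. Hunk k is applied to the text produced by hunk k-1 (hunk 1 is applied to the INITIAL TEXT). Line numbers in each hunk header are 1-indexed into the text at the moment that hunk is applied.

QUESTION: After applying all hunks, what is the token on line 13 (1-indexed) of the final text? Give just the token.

Hunk 1: at line 5 remove [elxc] add [nfepo,fjn] -> 11 lines: mrydi qahaa qwxad cwz idirv nfepo fjn cxjh fqwxa yaa tgeaw
Hunk 2: at line 1 remove [qwxad] add [tvr,uodc,lndjf] -> 13 lines: mrydi qahaa tvr uodc lndjf cwz idirv nfepo fjn cxjh fqwxa yaa tgeaw
Hunk 3: at line 9 remove [fqwxa] add [nhau,ndgy,jhffz] -> 15 lines: mrydi qahaa tvr uodc lndjf cwz idirv nfepo fjn cxjh nhau ndgy jhffz yaa tgeaw
Hunk 4: at line 3 remove [lndjf,cwz,idirv] add [psbv,boawg] -> 14 lines: mrydi qahaa tvr uodc psbv boawg nfepo fjn cxjh nhau ndgy jhffz yaa tgeaw
Final line 13: yaa

Answer: yaa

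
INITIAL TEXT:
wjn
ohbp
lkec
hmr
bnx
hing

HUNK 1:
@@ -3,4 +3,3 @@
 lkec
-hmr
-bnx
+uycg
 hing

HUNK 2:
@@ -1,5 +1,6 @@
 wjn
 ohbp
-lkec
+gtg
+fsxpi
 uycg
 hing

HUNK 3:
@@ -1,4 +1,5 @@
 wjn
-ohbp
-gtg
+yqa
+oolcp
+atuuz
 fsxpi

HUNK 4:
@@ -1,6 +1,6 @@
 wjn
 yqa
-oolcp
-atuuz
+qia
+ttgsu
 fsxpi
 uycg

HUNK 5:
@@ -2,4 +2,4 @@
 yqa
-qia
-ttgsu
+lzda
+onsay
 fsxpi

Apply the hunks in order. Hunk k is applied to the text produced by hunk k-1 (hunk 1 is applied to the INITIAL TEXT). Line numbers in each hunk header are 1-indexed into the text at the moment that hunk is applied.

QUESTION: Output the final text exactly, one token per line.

Hunk 1: at line 3 remove [hmr,bnx] add [uycg] -> 5 lines: wjn ohbp lkec uycg hing
Hunk 2: at line 1 remove [lkec] add [gtg,fsxpi] -> 6 lines: wjn ohbp gtg fsxpi uycg hing
Hunk 3: at line 1 remove [ohbp,gtg] add [yqa,oolcp,atuuz] -> 7 lines: wjn yqa oolcp atuuz fsxpi uycg hing
Hunk 4: at line 1 remove [oolcp,atuuz] add [qia,ttgsu] -> 7 lines: wjn yqa qia ttgsu fsxpi uycg hing
Hunk 5: at line 2 remove [qia,ttgsu] add [lzda,onsay] -> 7 lines: wjn yqa lzda onsay fsxpi uycg hing

Answer: wjn
yqa
lzda
onsay
fsxpi
uycg
hing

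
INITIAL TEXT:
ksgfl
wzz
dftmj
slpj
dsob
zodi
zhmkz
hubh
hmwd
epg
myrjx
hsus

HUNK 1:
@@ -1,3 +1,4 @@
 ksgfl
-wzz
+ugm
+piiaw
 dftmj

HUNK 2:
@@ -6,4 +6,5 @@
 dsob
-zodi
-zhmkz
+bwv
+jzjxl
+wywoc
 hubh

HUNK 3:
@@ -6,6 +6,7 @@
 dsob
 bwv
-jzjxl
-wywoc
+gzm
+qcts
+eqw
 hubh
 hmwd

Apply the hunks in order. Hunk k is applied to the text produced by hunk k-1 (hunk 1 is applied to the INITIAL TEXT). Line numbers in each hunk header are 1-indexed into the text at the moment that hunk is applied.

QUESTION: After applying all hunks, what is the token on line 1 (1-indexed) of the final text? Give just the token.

Answer: ksgfl

Derivation:
Hunk 1: at line 1 remove [wzz] add [ugm,piiaw] -> 13 lines: ksgfl ugm piiaw dftmj slpj dsob zodi zhmkz hubh hmwd epg myrjx hsus
Hunk 2: at line 6 remove [zodi,zhmkz] add [bwv,jzjxl,wywoc] -> 14 lines: ksgfl ugm piiaw dftmj slpj dsob bwv jzjxl wywoc hubh hmwd epg myrjx hsus
Hunk 3: at line 6 remove [jzjxl,wywoc] add [gzm,qcts,eqw] -> 15 lines: ksgfl ugm piiaw dftmj slpj dsob bwv gzm qcts eqw hubh hmwd epg myrjx hsus
Final line 1: ksgfl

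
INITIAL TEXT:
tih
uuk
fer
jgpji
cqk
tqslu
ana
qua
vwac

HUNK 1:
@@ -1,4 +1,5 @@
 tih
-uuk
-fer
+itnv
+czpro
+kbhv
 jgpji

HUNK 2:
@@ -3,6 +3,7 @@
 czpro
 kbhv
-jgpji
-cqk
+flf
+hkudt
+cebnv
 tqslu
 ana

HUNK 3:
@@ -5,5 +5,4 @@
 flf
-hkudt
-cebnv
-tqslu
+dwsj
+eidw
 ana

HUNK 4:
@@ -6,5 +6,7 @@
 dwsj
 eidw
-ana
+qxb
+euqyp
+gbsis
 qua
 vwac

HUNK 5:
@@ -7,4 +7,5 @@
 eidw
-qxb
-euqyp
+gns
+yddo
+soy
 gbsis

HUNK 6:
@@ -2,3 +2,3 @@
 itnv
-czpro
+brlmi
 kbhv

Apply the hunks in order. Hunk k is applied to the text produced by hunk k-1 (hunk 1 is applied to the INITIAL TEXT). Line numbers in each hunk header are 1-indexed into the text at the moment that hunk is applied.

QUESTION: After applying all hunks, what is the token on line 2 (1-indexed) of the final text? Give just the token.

Answer: itnv

Derivation:
Hunk 1: at line 1 remove [uuk,fer] add [itnv,czpro,kbhv] -> 10 lines: tih itnv czpro kbhv jgpji cqk tqslu ana qua vwac
Hunk 2: at line 3 remove [jgpji,cqk] add [flf,hkudt,cebnv] -> 11 lines: tih itnv czpro kbhv flf hkudt cebnv tqslu ana qua vwac
Hunk 3: at line 5 remove [hkudt,cebnv,tqslu] add [dwsj,eidw] -> 10 lines: tih itnv czpro kbhv flf dwsj eidw ana qua vwac
Hunk 4: at line 6 remove [ana] add [qxb,euqyp,gbsis] -> 12 lines: tih itnv czpro kbhv flf dwsj eidw qxb euqyp gbsis qua vwac
Hunk 5: at line 7 remove [qxb,euqyp] add [gns,yddo,soy] -> 13 lines: tih itnv czpro kbhv flf dwsj eidw gns yddo soy gbsis qua vwac
Hunk 6: at line 2 remove [czpro] add [brlmi] -> 13 lines: tih itnv brlmi kbhv flf dwsj eidw gns yddo soy gbsis qua vwac
Final line 2: itnv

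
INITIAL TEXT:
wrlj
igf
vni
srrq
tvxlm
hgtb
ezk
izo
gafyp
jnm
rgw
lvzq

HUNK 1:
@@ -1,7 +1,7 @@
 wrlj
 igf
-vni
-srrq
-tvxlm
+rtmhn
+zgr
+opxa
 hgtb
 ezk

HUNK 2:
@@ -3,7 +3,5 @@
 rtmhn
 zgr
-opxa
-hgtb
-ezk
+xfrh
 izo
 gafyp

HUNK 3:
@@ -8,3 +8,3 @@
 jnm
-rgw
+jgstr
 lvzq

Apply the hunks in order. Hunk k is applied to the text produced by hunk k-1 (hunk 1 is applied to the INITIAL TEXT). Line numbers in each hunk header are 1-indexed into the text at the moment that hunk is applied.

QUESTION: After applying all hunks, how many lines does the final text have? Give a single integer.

Answer: 10

Derivation:
Hunk 1: at line 1 remove [vni,srrq,tvxlm] add [rtmhn,zgr,opxa] -> 12 lines: wrlj igf rtmhn zgr opxa hgtb ezk izo gafyp jnm rgw lvzq
Hunk 2: at line 3 remove [opxa,hgtb,ezk] add [xfrh] -> 10 lines: wrlj igf rtmhn zgr xfrh izo gafyp jnm rgw lvzq
Hunk 3: at line 8 remove [rgw] add [jgstr] -> 10 lines: wrlj igf rtmhn zgr xfrh izo gafyp jnm jgstr lvzq
Final line count: 10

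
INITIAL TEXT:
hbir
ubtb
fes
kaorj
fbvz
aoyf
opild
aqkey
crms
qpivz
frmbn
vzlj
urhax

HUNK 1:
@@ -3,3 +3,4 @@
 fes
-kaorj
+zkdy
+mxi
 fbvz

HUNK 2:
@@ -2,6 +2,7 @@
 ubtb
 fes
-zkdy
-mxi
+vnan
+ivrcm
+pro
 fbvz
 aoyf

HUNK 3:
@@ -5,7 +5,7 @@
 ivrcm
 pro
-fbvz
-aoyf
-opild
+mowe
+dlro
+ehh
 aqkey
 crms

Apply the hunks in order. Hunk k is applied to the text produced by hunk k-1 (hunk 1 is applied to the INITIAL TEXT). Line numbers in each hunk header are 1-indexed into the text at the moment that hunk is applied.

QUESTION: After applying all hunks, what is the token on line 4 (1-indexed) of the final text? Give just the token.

Hunk 1: at line 3 remove [kaorj] add [zkdy,mxi] -> 14 lines: hbir ubtb fes zkdy mxi fbvz aoyf opild aqkey crms qpivz frmbn vzlj urhax
Hunk 2: at line 2 remove [zkdy,mxi] add [vnan,ivrcm,pro] -> 15 lines: hbir ubtb fes vnan ivrcm pro fbvz aoyf opild aqkey crms qpivz frmbn vzlj urhax
Hunk 3: at line 5 remove [fbvz,aoyf,opild] add [mowe,dlro,ehh] -> 15 lines: hbir ubtb fes vnan ivrcm pro mowe dlro ehh aqkey crms qpivz frmbn vzlj urhax
Final line 4: vnan

Answer: vnan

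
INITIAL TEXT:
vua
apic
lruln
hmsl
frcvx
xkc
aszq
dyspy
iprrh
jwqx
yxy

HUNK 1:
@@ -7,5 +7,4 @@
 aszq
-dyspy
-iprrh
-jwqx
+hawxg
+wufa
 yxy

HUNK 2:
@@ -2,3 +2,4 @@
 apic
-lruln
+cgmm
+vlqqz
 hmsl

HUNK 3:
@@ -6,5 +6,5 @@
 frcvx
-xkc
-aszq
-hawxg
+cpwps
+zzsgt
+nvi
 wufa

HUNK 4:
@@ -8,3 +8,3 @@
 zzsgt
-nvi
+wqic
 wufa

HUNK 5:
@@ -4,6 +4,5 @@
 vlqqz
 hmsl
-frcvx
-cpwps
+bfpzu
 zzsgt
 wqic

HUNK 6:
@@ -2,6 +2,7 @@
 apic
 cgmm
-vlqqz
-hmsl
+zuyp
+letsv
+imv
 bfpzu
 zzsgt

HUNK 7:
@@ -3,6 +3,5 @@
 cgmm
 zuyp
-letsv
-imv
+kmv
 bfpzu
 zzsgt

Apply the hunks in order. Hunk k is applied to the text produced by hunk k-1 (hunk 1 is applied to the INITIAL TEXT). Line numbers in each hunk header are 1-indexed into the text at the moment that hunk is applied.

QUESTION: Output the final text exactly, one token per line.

Hunk 1: at line 7 remove [dyspy,iprrh,jwqx] add [hawxg,wufa] -> 10 lines: vua apic lruln hmsl frcvx xkc aszq hawxg wufa yxy
Hunk 2: at line 2 remove [lruln] add [cgmm,vlqqz] -> 11 lines: vua apic cgmm vlqqz hmsl frcvx xkc aszq hawxg wufa yxy
Hunk 3: at line 6 remove [xkc,aszq,hawxg] add [cpwps,zzsgt,nvi] -> 11 lines: vua apic cgmm vlqqz hmsl frcvx cpwps zzsgt nvi wufa yxy
Hunk 4: at line 8 remove [nvi] add [wqic] -> 11 lines: vua apic cgmm vlqqz hmsl frcvx cpwps zzsgt wqic wufa yxy
Hunk 5: at line 4 remove [frcvx,cpwps] add [bfpzu] -> 10 lines: vua apic cgmm vlqqz hmsl bfpzu zzsgt wqic wufa yxy
Hunk 6: at line 2 remove [vlqqz,hmsl] add [zuyp,letsv,imv] -> 11 lines: vua apic cgmm zuyp letsv imv bfpzu zzsgt wqic wufa yxy
Hunk 7: at line 3 remove [letsv,imv] add [kmv] -> 10 lines: vua apic cgmm zuyp kmv bfpzu zzsgt wqic wufa yxy

Answer: vua
apic
cgmm
zuyp
kmv
bfpzu
zzsgt
wqic
wufa
yxy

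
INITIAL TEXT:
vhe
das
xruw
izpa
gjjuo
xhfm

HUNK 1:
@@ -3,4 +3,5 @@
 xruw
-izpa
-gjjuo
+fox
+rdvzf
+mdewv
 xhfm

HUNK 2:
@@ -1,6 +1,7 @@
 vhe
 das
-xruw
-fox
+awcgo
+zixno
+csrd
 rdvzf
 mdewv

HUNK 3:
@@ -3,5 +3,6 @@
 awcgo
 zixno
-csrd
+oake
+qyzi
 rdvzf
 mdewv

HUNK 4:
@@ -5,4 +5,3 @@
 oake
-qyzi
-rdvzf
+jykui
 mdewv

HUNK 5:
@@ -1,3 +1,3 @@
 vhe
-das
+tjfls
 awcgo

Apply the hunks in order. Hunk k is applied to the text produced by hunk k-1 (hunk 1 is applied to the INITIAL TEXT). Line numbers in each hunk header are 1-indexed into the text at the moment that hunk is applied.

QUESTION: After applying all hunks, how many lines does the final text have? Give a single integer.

Hunk 1: at line 3 remove [izpa,gjjuo] add [fox,rdvzf,mdewv] -> 7 lines: vhe das xruw fox rdvzf mdewv xhfm
Hunk 2: at line 1 remove [xruw,fox] add [awcgo,zixno,csrd] -> 8 lines: vhe das awcgo zixno csrd rdvzf mdewv xhfm
Hunk 3: at line 3 remove [csrd] add [oake,qyzi] -> 9 lines: vhe das awcgo zixno oake qyzi rdvzf mdewv xhfm
Hunk 4: at line 5 remove [qyzi,rdvzf] add [jykui] -> 8 lines: vhe das awcgo zixno oake jykui mdewv xhfm
Hunk 5: at line 1 remove [das] add [tjfls] -> 8 lines: vhe tjfls awcgo zixno oake jykui mdewv xhfm
Final line count: 8

Answer: 8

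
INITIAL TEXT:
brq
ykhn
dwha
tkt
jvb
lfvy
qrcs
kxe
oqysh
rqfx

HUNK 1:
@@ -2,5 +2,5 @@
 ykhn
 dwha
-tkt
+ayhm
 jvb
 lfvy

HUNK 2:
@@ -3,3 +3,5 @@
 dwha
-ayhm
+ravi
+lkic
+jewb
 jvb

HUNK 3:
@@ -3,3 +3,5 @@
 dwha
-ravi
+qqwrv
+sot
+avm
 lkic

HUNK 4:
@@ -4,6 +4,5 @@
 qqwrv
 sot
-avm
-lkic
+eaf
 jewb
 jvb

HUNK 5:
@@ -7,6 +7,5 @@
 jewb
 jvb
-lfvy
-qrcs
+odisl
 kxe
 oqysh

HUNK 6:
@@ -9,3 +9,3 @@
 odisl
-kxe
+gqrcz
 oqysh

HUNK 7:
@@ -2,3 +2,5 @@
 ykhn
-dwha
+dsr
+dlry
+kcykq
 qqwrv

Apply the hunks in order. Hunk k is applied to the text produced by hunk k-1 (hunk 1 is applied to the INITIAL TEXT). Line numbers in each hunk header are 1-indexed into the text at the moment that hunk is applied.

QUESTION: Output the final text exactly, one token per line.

Hunk 1: at line 2 remove [tkt] add [ayhm] -> 10 lines: brq ykhn dwha ayhm jvb lfvy qrcs kxe oqysh rqfx
Hunk 2: at line 3 remove [ayhm] add [ravi,lkic,jewb] -> 12 lines: brq ykhn dwha ravi lkic jewb jvb lfvy qrcs kxe oqysh rqfx
Hunk 3: at line 3 remove [ravi] add [qqwrv,sot,avm] -> 14 lines: brq ykhn dwha qqwrv sot avm lkic jewb jvb lfvy qrcs kxe oqysh rqfx
Hunk 4: at line 4 remove [avm,lkic] add [eaf] -> 13 lines: brq ykhn dwha qqwrv sot eaf jewb jvb lfvy qrcs kxe oqysh rqfx
Hunk 5: at line 7 remove [lfvy,qrcs] add [odisl] -> 12 lines: brq ykhn dwha qqwrv sot eaf jewb jvb odisl kxe oqysh rqfx
Hunk 6: at line 9 remove [kxe] add [gqrcz] -> 12 lines: brq ykhn dwha qqwrv sot eaf jewb jvb odisl gqrcz oqysh rqfx
Hunk 7: at line 2 remove [dwha] add [dsr,dlry,kcykq] -> 14 lines: brq ykhn dsr dlry kcykq qqwrv sot eaf jewb jvb odisl gqrcz oqysh rqfx

Answer: brq
ykhn
dsr
dlry
kcykq
qqwrv
sot
eaf
jewb
jvb
odisl
gqrcz
oqysh
rqfx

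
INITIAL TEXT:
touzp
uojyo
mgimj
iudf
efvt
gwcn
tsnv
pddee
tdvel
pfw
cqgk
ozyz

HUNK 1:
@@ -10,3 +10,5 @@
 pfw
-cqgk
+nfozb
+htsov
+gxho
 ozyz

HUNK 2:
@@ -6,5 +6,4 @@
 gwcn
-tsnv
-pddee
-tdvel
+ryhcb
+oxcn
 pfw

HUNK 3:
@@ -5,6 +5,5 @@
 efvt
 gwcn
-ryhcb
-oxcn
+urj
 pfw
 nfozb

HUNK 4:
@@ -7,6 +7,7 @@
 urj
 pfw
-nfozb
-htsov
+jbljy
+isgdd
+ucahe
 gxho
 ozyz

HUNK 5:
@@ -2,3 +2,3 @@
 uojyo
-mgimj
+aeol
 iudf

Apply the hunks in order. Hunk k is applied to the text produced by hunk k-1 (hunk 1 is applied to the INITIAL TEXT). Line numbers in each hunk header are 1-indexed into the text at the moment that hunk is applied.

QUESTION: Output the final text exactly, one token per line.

Answer: touzp
uojyo
aeol
iudf
efvt
gwcn
urj
pfw
jbljy
isgdd
ucahe
gxho
ozyz

Derivation:
Hunk 1: at line 10 remove [cqgk] add [nfozb,htsov,gxho] -> 14 lines: touzp uojyo mgimj iudf efvt gwcn tsnv pddee tdvel pfw nfozb htsov gxho ozyz
Hunk 2: at line 6 remove [tsnv,pddee,tdvel] add [ryhcb,oxcn] -> 13 lines: touzp uojyo mgimj iudf efvt gwcn ryhcb oxcn pfw nfozb htsov gxho ozyz
Hunk 3: at line 5 remove [ryhcb,oxcn] add [urj] -> 12 lines: touzp uojyo mgimj iudf efvt gwcn urj pfw nfozb htsov gxho ozyz
Hunk 4: at line 7 remove [nfozb,htsov] add [jbljy,isgdd,ucahe] -> 13 lines: touzp uojyo mgimj iudf efvt gwcn urj pfw jbljy isgdd ucahe gxho ozyz
Hunk 5: at line 2 remove [mgimj] add [aeol] -> 13 lines: touzp uojyo aeol iudf efvt gwcn urj pfw jbljy isgdd ucahe gxho ozyz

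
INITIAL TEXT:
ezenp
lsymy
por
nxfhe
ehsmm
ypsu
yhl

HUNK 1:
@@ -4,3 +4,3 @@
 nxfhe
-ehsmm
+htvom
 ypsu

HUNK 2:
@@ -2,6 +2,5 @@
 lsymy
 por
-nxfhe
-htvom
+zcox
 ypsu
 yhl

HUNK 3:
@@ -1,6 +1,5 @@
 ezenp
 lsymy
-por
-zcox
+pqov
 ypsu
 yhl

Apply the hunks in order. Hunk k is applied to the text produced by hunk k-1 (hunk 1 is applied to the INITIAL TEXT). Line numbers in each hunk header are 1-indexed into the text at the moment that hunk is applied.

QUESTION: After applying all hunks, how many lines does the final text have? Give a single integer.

Hunk 1: at line 4 remove [ehsmm] add [htvom] -> 7 lines: ezenp lsymy por nxfhe htvom ypsu yhl
Hunk 2: at line 2 remove [nxfhe,htvom] add [zcox] -> 6 lines: ezenp lsymy por zcox ypsu yhl
Hunk 3: at line 1 remove [por,zcox] add [pqov] -> 5 lines: ezenp lsymy pqov ypsu yhl
Final line count: 5

Answer: 5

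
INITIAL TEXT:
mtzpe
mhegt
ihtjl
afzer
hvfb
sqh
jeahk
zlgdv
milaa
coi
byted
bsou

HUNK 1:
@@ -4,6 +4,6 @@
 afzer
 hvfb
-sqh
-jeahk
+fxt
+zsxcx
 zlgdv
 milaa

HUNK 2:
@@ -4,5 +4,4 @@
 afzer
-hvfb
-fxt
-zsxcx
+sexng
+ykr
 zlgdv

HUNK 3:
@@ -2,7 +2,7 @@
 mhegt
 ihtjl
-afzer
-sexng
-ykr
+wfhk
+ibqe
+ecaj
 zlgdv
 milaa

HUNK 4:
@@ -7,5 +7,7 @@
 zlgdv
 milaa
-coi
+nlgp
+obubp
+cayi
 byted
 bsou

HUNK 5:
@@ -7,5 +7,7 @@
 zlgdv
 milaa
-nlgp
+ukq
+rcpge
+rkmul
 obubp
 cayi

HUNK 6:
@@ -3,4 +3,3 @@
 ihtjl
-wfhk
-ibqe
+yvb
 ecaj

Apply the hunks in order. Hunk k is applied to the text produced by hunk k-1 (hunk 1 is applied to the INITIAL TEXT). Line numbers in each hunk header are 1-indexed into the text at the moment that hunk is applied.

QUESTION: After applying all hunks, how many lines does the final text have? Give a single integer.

Hunk 1: at line 4 remove [sqh,jeahk] add [fxt,zsxcx] -> 12 lines: mtzpe mhegt ihtjl afzer hvfb fxt zsxcx zlgdv milaa coi byted bsou
Hunk 2: at line 4 remove [hvfb,fxt,zsxcx] add [sexng,ykr] -> 11 lines: mtzpe mhegt ihtjl afzer sexng ykr zlgdv milaa coi byted bsou
Hunk 3: at line 2 remove [afzer,sexng,ykr] add [wfhk,ibqe,ecaj] -> 11 lines: mtzpe mhegt ihtjl wfhk ibqe ecaj zlgdv milaa coi byted bsou
Hunk 4: at line 7 remove [coi] add [nlgp,obubp,cayi] -> 13 lines: mtzpe mhegt ihtjl wfhk ibqe ecaj zlgdv milaa nlgp obubp cayi byted bsou
Hunk 5: at line 7 remove [nlgp] add [ukq,rcpge,rkmul] -> 15 lines: mtzpe mhegt ihtjl wfhk ibqe ecaj zlgdv milaa ukq rcpge rkmul obubp cayi byted bsou
Hunk 6: at line 3 remove [wfhk,ibqe] add [yvb] -> 14 lines: mtzpe mhegt ihtjl yvb ecaj zlgdv milaa ukq rcpge rkmul obubp cayi byted bsou
Final line count: 14

Answer: 14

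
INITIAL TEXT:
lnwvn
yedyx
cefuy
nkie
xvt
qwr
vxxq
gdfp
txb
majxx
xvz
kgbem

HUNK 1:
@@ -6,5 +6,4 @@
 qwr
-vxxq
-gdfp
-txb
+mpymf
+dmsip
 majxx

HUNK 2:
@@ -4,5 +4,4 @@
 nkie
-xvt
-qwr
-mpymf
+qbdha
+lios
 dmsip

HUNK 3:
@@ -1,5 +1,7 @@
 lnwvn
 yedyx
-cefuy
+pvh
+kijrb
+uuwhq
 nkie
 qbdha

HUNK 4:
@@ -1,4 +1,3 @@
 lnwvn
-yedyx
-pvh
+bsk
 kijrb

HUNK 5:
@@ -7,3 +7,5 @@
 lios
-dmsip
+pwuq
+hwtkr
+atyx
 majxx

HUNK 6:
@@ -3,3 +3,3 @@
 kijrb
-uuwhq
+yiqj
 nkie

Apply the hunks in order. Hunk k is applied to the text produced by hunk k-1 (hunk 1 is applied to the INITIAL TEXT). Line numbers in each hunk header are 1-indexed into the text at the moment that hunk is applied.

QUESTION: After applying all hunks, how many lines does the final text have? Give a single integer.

Hunk 1: at line 6 remove [vxxq,gdfp,txb] add [mpymf,dmsip] -> 11 lines: lnwvn yedyx cefuy nkie xvt qwr mpymf dmsip majxx xvz kgbem
Hunk 2: at line 4 remove [xvt,qwr,mpymf] add [qbdha,lios] -> 10 lines: lnwvn yedyx cefuy nkie qbdha lios dmsip majxx xvz kgbem
Hunk 3: at line 1 remove [cefuy] add [pvh,kijrb,uuwhq] -> 12 lines: lnwvn yedyx pvh kijrb uuwhq nkie qbdha lios dmsip majxx xvz kgbem
Hunk 4: at line 1 remove [yedyx,pvh] add [bsk] -> 11 lines: lnwvn bsk kijrb uuwhq nkie qbdha lios dmsip majxx xvz kgbem
Hunk 5: at line 7 remove [dmsip] add [pwuq,hwtkr,atyx] -> 13 lines: lnwvn bsk kijrb uuwhq nkie qbdha lios pwuq hwtkr atyx majxx xvz kgbem
Hunk 6: at line 3 remove [uuwhq] add [yiqj] -> 13 lines: lnwvn bsk kijrb yiqj nkie qbdha lios pwuq hwtkr atyx majxx xvz kgbem
Final line count: 13

Answer: 13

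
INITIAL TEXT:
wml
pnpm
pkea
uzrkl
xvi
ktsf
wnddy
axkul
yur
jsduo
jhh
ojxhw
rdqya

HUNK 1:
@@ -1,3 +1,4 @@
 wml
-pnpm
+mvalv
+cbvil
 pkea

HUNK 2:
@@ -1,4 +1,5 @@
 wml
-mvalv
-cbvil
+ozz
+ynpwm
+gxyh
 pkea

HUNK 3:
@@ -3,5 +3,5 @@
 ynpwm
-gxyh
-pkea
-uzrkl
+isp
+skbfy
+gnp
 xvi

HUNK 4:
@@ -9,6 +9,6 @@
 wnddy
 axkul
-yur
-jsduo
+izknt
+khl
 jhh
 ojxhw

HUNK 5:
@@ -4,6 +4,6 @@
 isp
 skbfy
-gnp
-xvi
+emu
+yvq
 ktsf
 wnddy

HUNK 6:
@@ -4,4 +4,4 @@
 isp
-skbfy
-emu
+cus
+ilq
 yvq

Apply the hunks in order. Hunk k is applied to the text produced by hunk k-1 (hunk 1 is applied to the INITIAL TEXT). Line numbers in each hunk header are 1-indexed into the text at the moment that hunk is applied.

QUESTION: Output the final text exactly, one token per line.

Hunk 1: at line 1 remove [pnpm] add [mvalv,cbvil] -> 14 lines: wml mvalv cbvil pkea uzrkl xvi ktsf wnddy axkul yur jsduo jhh ojxhw rdqya
Hunk 2: at line 1 remove [mvalv,cbvil] add [ozz,ynpwm,gxyh] -> 15 lines: wml ozz ynpwm gxyh pkea uzrkl xvi ktsf wnddy axkul yur jsduo jhh ojxhw rdqya
Hunk 3: at line 3 remove [gxyh,pkea,uzrkl] add [isp,skbfy,gnp] -> 15 lines: wml ozz ynpwm isp skbfy gnp xvi ktsf wnddy axkul yur jsduo jhh ojxhw rdqya
Hunk 4: at line 9 remove [yur,jsduo] add [izknt,khl] -> 15 lines: wml ozz ynpwm isp skbfy gnp xvi ktsf wnddy axkul izknt khl jhh ojxhw rdqya
Hunk 5: at line 4 remove [gnp,xvi] add [emu,yvq] -> 15 lines: wml ozz ynpwm isp skbfy emu yvq ktsf wnddy axkul izknt khl jhh ojxhw rdqya
Hunk 6: at line 4 remove [skbfy,emu] add [cus,ilq] -> 15 lines: wml ozz ynpwm isp cus ilq yvq ktsf wnddy axkul izknt khl jhh ojxhw rdqya

Answer: wml
ozz
ynpwm
isp
cus
ilq
yvq
ktsf
wnddy
axkul
izknt
khl
jhh
ojxhw
rdqya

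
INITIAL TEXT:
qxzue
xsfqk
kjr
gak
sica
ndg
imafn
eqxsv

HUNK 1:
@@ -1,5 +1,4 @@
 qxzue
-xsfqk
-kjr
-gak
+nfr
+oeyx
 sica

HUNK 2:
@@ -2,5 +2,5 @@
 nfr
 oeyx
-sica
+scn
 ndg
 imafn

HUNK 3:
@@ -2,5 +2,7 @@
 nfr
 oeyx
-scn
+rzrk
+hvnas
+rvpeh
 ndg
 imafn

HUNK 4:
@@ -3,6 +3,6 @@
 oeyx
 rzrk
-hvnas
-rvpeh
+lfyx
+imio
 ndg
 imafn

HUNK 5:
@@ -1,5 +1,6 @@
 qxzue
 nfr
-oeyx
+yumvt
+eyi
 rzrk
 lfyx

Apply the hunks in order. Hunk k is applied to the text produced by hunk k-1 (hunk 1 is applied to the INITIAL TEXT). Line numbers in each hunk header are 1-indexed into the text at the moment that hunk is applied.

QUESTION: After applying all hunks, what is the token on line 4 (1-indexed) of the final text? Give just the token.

Answer: eyi

Derivation:
Hunk 1: at line 1 remove [xsfqk,kjr,gak] add [nfr,oeyx] -> 7 lines: qxzue nfr oeyx sica ndg imafn eqxsv
Hunk 2: at line 2 remove [sica] add [scn] -> 7 lines: qxzue nfr oeyx scn ndg imafn eqxsv
Hunk 3: at line 2 remove [scn] add [rzrk,hvnas,rvpeh] -> 9 lines: qxzue nfr oeyx rzrk hvnas rvpeh ndg imafn eqxsv
Hunk 4: at line 3 remove [hvnas,rvpeh] add [lfyx,imio] -> 9 lines: qxzue nfr oeyx rzrk lfyx imio ndg imafn eqxsv
Hunk 5: at line 1 remove [oeyx] add [yumvt,eyi] -> 10 lines: qxzue nfr yumvt eyi rzrk lfyx imio ndg imafn eqxsv
Final line 4: eyi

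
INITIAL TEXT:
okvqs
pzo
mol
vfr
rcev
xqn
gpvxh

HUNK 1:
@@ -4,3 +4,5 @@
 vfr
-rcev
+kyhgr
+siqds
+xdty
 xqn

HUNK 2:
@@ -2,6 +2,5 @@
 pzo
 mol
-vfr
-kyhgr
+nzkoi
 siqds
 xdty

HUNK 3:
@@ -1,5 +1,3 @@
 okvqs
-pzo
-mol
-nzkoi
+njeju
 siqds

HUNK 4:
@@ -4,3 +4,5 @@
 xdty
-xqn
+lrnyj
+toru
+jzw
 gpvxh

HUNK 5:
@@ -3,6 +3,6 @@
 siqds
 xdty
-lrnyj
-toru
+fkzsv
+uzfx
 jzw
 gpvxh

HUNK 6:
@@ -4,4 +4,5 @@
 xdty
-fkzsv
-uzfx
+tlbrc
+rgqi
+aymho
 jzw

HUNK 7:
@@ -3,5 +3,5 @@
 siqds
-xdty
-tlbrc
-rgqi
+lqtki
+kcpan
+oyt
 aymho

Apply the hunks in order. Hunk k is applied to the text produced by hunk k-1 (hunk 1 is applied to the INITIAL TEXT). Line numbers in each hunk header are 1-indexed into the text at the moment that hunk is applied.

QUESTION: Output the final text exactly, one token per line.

Hunk 1: at line 4 remove [rcev] add [kyhgr,siqds,xdty] -> 9 lines: okvqs pzo mol vfr kyhgr siqds xdty xqn gpvxh
Hunk 2: at line 2 remove [vfr,kyhgr] add [nzkoi] -> 8 lines: okvqs pzo mol nzkoi siqds xdty xqn gpvxh
Hunk 3: at line 1 remove [pzo,mol,nzkoi] add [njeju] -> 6 lines: okvqs njeju siqds xdty xqn gpvxh
Hunk 4: at line 4 remove [xqn] add [lrnyj,toru,jzw] -> 8 lines: okvqs njeju siqds xdty lrnyj toru jzw gpvxh
Hunk 5: at line 3 remove [lrnyj,toru] add [fkzsv,uzfx] -> 8 lines: okvqs njeju siqds xdty fkzsv uzfx jzw gpvxh
Hunk 6: at line 4 remove [fkzsv,uzfx] add [tlbrc,rgqi,aymho] -> 9 lines: okvqs njeju siqds xdty tlbrc rgqi aymho jzw gpvxh
Hunk 7: at line 3 remove [xdty,tlbrc,rgqi] add [lqtki,kcpan,oyt] -> 9 lines: okvqs njeju siqds lqtki kcpan oyt aymho jzw gpvxh

Answer: okvqs
njeju
siqds
lqtki
kcpan
oyt
aymho
jzw
gpvxh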